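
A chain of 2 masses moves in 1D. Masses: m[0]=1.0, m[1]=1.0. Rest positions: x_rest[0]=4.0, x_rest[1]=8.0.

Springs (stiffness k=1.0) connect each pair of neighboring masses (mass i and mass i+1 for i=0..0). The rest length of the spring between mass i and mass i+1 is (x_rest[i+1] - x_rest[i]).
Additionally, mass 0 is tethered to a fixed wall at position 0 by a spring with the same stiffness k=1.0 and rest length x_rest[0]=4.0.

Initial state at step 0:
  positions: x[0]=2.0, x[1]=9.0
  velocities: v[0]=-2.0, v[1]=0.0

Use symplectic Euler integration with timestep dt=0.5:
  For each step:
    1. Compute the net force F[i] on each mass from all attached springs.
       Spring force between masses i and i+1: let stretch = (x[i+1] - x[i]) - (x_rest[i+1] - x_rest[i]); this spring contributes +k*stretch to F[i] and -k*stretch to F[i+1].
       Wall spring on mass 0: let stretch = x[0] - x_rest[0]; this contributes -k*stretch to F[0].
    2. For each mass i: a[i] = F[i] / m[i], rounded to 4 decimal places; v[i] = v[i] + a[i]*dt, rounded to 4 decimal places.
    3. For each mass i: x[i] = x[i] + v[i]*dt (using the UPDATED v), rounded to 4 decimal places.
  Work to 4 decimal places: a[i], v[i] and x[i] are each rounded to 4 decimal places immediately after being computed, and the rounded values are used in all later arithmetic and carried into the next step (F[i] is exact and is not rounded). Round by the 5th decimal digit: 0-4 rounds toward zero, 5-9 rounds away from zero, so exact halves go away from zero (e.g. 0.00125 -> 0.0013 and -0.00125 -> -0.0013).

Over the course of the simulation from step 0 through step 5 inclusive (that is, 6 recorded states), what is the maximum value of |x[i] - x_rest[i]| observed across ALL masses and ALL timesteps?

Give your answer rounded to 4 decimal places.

Answer: 2.5820

Derivation:
Step 0: x=[2.0000 9.0000] v=[-2.0000 0.0000]
Step 1: x=[2.2500 8.2500] v=[0.5000 -1.5000]
Step 2: x=[3.4375 7.0000] v=[2.3750 -2.5000]
Step 3: x=[4.6563 5.8594] v=[2.4375 -2.2813]
Step 4: x=[5.0118 5.4180] v=[0.7109 -0.8829]
Step 5: x=[4.2159 5.8750] v=[-1.5919 0.9140]
Max displacement = 2.5820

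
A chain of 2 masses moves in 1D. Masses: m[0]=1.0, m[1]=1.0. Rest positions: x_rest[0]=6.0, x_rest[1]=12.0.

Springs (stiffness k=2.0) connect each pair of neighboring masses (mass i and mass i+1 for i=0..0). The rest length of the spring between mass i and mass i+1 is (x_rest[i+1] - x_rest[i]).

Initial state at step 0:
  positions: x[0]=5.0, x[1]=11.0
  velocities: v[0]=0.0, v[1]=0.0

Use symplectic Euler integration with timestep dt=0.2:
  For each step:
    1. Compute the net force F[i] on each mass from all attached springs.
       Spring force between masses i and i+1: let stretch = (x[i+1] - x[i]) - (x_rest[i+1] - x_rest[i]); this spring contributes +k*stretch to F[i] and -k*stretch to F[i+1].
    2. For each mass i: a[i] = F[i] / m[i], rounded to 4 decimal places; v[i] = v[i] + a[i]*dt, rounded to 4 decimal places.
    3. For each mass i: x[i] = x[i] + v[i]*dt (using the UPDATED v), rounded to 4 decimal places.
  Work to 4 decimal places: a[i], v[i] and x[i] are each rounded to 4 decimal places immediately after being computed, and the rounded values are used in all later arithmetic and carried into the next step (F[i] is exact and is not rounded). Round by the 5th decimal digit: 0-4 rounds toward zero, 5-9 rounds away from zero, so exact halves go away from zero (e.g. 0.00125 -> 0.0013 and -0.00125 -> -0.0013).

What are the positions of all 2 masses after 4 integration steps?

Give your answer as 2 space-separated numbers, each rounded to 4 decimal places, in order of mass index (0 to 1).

Step 0: x=[5.0000 11.0000] v=[0.0000 0.0000]
Step 1: x=[5.0000 11.0000] v=[0.0000 0.0000]
Step 2: x=[5.0000 11.0000] v=[0.0000 0.0000]
Step 3: x=[5.0000 11.0000] v=[0.0000 0.0000]
Step 4: x=[5.0000 11.0000] v=[0.0000 0.0000]

Answer: 5.0000 11.0000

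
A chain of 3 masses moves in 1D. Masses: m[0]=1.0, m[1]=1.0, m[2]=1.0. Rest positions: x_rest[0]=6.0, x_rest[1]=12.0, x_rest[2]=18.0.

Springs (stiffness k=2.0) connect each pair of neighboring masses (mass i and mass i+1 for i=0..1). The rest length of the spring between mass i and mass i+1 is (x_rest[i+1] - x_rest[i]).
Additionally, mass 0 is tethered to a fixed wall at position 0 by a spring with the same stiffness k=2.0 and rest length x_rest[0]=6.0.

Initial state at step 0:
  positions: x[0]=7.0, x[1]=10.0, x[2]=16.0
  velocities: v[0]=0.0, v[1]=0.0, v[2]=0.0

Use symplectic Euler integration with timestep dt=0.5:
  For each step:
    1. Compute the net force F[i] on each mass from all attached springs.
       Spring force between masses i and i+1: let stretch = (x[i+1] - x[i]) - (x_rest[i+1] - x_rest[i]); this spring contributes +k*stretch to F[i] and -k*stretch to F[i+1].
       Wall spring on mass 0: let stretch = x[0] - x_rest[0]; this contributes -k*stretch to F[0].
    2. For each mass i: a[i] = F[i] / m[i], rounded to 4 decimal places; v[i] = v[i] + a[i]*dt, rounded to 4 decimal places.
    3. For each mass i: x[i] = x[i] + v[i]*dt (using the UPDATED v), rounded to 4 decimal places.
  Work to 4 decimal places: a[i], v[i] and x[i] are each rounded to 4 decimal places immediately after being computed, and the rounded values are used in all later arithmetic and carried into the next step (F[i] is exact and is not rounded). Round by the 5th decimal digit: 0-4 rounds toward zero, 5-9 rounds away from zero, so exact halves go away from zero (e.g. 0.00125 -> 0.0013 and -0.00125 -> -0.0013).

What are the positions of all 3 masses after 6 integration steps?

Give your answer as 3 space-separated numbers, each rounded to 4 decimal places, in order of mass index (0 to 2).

Step 0: x=[7.0000 10.0000 16.0000] v=[0.0000 0.0000 0.0000]
Step 1: x=[5.0000 11.5000 16.0000] v=[-4.0000 3.0000 0.0000]
Step 2: x=[3.7500 12.0000 16.7500] v=[-2.5000 1.0000 1.5000]
Step 3: x=[4.7500 10.7500 18.1250] v=[2.0000 -2.5000 2.7500]
Step 4: x=[6.3750 10.1875 18.8125] v=[3.2500 -1.1250 1.3750]
Step 5: x=[6.7188 12.0313 18.1875] v=[0.6875 3.6875 -1.2500]
Step 6: x=[6.3594 14.2969 17.4844] v=[-0.7188 4.5312 -1.4062]

Answer: 6.3594 14.2969 17.4844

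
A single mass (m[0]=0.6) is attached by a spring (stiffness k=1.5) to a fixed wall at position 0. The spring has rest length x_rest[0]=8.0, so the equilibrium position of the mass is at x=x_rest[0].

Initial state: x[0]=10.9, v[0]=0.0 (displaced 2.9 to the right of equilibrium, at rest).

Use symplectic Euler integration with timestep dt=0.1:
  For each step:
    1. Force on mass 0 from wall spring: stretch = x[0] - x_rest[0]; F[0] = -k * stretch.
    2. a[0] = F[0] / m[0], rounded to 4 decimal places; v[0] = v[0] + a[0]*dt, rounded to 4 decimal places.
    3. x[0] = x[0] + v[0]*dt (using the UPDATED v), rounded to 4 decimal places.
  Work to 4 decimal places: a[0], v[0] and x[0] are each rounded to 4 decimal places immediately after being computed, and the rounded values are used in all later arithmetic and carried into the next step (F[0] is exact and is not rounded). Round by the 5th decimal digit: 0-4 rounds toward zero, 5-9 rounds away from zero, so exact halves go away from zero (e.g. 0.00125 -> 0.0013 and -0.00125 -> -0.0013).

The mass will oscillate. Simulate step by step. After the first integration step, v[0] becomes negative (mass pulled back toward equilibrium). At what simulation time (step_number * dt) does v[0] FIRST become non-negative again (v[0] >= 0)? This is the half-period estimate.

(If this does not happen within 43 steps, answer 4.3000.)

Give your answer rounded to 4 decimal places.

Answer: 2.0000

Derivation:
Step 0: x=[10.9000] v=[0.0000]
Step 1: x=[10.8275] v=[-0.7250]
Step 2: x=[10.6843] v=[-1.4319]
Step 3: x=[10.4740] v=[-2.1030]
Step 4: x=[10.2019] v=[-2.7215]
Step 5: x=[9.8747] v=[-3.2720]
Step 6: x=[9.5006] v=[-3.7407]
Step 7: x=[9.0890] v=[-4.1159]
Step 8: x=[8.6502] v=[-4.3882]
Step 9: x=[8.1951] v=[-4.5508]
Step 10: x=[7.7351] v=[-4.5996]
Step 11: x=[7.2818] v=[-4.5334]
Step 12: x=[6.8464] v=[-4.3539]
Step 13: x=[6.4399] v=[-4.0655]
Step 14: x=[6.0724] v=[-3.6755]
Step 15: x=[5.7530] v=[-3.1936]
Step 16: x=[5.4898] v=[-2.6319]
Step 17: x=[5.2894] v=[-2.0044]
Step 18: x=[5.1567] v=[-1.3268]
Step 19: x=[5.0951] v=[-0.6160]
Step 20: x=[5.1061] v=[0.1102]
First v>=0 after going negative at step 20, time=2.0000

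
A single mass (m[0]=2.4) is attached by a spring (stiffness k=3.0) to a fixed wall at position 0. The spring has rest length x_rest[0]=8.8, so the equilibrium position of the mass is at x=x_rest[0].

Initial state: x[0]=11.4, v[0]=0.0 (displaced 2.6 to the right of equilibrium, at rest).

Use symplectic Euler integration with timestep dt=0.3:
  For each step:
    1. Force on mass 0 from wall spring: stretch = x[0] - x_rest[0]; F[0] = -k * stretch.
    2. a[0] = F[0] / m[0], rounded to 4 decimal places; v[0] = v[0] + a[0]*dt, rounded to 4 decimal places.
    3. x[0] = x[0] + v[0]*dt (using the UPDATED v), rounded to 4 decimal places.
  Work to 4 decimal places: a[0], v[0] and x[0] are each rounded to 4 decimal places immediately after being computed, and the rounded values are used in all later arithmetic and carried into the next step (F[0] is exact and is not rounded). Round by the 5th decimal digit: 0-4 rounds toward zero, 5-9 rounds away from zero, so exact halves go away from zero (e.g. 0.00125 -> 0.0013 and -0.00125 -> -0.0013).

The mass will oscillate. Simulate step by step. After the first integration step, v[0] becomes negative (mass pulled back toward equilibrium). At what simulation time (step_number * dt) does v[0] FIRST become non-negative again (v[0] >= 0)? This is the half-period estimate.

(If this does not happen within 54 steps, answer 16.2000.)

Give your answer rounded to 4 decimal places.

Answer: 3.0000

Derivation:
Step 0: x=[11.4000] v=[0.0000]
Step 1: x=[11.1075] v=[-0.9750]
Step 2: x=[10.5554] v=[-1.8403]
Step 3: x=[9.8058] v=[-2.4986]
Step 4: x=[8.9431] v=[-2.8758]
Step 5: x=[8.0643] v=[-2.9295]
Step 6: x=[7.2682] v=[-2.6536]
Step 7: x=[6.6444] v=[-2.0792]
Step 8: x=[6.2631] v=[-1.2709]
Step 9: x=[6.1672] v=[-0.3196]
Step 10: x=[6.3675] v=[0.6677]
First v>=0 after going negative at step 10, time=3.0000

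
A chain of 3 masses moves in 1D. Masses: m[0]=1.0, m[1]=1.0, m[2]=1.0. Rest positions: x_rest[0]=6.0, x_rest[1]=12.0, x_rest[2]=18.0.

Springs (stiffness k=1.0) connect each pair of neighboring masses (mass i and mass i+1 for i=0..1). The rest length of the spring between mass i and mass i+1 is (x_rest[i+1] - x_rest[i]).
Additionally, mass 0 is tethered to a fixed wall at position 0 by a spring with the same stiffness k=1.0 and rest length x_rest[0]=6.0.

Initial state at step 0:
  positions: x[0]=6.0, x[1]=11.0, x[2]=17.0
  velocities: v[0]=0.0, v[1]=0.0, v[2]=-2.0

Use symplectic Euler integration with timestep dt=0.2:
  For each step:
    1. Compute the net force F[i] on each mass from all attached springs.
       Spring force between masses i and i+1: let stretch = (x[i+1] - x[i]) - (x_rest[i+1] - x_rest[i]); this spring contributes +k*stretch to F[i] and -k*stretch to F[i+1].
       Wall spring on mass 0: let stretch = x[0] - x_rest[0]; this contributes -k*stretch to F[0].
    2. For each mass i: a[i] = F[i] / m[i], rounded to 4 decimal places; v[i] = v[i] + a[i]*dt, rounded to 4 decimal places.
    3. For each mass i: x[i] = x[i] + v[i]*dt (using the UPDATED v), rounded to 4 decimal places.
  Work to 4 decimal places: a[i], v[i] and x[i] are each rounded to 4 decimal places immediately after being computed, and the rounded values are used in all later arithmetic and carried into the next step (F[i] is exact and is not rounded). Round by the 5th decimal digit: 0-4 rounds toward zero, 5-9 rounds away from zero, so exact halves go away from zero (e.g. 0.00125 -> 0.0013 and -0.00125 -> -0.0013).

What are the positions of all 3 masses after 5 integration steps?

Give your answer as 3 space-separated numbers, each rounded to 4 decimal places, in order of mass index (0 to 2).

Answer: 5.5400 11.1677 15.3433

Derivation:
Step 0: x=[6.0000 11.0000 17.0000] v=[0.0000 0.0000 -2.0000]
Step 1: x=[5.9600 11.0400 16.6000] v=[-0.2000 0.2000 -2.0000]
Step 2: x=[5.8848 11.0992 16.2176] v=[-0.3760 0.2960 -1.9120]
Step 3: x=[5.7828 11.1546 15.8705] v=[-0.5101 0.2768 -1.7357]
Step 4: x=[5.6643 11.1837 15.5747] v=[-0.5923 0.1456 -1.4789]
Step 5: x=[5.5400 11.1677 15.3433] v=[-0.6213 -0.0801 -1.1571]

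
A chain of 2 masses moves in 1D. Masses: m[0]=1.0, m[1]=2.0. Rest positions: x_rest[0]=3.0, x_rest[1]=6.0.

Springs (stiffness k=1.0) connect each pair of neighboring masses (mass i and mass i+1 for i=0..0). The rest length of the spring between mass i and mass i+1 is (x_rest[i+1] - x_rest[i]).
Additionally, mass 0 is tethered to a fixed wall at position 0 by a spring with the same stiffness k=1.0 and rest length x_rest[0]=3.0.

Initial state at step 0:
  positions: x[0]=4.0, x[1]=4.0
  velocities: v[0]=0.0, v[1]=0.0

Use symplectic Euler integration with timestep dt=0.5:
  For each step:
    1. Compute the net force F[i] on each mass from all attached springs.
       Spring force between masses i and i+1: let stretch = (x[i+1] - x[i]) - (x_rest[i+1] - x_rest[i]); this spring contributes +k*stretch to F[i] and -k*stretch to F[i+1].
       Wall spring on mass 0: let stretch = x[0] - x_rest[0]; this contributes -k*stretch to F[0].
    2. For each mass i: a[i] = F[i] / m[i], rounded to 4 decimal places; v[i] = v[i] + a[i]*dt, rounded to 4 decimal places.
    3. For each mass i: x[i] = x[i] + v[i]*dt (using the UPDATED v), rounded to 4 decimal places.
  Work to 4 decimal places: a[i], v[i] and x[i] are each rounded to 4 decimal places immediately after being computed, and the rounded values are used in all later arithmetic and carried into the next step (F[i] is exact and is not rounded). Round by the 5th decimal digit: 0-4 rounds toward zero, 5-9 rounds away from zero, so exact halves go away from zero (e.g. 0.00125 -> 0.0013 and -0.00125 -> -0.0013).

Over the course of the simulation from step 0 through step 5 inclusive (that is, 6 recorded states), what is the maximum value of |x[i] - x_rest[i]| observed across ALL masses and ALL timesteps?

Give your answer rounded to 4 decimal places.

Step 0: x=[4.0000 4.0000] v=[0.0000 0.0000]
Step 1: x=[3.0000 4.3750] v=[-2.0000 0.7500]
Step 2: x=[1.5938 4.9532] v=[-2.8125 1.1563]
Step 3: x=[0.6290 5.4865] v=[-1.9297 1.0665]
Step 4: x=[0.7213 5.7876] v=[0.1846 0.6021]
Step 5: x=[1.8999 5.8304] v=[2.3571 0.0855]
Max displacement = 2.3710

Answer: 2.3710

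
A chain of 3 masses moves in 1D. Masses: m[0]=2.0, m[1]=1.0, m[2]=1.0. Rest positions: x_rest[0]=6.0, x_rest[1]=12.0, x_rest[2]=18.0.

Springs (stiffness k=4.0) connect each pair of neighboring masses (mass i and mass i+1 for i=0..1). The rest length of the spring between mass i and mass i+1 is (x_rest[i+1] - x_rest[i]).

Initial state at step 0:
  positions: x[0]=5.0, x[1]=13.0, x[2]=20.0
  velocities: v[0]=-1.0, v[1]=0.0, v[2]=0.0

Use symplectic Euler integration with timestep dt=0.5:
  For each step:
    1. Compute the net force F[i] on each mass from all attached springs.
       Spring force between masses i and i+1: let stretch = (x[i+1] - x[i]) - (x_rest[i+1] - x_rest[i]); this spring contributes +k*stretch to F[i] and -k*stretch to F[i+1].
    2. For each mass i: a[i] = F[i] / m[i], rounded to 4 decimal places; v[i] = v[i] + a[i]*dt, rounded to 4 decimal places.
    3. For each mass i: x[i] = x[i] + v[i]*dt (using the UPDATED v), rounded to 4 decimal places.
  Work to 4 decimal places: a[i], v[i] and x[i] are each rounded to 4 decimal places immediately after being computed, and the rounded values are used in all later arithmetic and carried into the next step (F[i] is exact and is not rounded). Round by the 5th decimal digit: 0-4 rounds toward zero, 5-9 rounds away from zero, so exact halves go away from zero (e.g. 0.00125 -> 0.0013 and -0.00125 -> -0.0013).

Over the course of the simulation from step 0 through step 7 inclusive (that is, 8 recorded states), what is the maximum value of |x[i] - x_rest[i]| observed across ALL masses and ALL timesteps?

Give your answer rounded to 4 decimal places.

Step 0: x=[5.0000 13.0000 20.0000] v=[-1.0000 0.0000 0.0000]
Step 1: x=[5.5000 12.0000 19.0000] v=[1.0000 -2.0000 -2.0000]
Step 2: x=[6.2500 11.5000 17.0000] v=[1.5000 -1.0000 -4.0000]
Step 3: x=[6.6250 11.2500 15.5000] v=[0.7500 -0.5000 -3.0000]
Step 4: x=[6.3125 10.6250 15.7500] v=[-0.6250 -1.2500 0.5000]
Step 5: x=[5.1563 10.8125 16.8750] v=[-2.3125 0.3750 2.2500]
Step 6: x=[3.8282 11.4063 17.9375] v=[-2.6563 1.1876 2.1250]
Step 7: x=[3.2891 10.9532 18.4688] v=[-1.0782 -0.9062 1.0626]
Max displacement = 2.7109

Answer: 2.7109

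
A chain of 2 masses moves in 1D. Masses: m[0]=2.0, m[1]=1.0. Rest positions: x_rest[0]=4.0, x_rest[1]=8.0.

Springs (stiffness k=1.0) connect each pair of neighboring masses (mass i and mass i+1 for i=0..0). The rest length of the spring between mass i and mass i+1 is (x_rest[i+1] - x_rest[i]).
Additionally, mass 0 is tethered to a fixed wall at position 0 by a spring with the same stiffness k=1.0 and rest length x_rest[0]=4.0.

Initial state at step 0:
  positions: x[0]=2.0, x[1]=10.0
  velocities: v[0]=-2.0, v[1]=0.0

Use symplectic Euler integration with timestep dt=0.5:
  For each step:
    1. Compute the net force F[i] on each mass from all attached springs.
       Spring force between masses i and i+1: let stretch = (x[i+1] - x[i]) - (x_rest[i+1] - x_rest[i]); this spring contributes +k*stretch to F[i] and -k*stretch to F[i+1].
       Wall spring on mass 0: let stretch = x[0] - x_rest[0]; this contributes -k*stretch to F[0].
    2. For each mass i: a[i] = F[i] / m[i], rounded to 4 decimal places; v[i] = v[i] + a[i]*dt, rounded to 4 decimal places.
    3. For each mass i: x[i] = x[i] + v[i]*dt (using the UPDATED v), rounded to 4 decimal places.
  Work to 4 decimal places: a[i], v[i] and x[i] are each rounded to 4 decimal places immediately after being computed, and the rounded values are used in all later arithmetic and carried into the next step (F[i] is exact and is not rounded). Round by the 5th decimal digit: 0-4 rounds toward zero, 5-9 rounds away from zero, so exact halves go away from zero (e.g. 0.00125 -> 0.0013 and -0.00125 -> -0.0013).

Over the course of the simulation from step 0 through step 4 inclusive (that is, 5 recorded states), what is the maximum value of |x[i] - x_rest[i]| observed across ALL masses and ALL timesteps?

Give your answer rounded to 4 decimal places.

Step 0: x=[2.0000 10.0000] v=[-2.0000 0.0000]
Step 1: x=[1.7500 9.0000] v=[-0.5000 -2.0000]
Step 2: x=[2.1875 7.1875] v=[0.8750 -3.6250]
Step 3: x=[2.9766 5.1250] v=[1.5782 -4.1250]
Step 4: x=[3.6622 3.5254] v=[1.3712 -3.1992]
Max displacement = 4.4746

Answer: 4.4746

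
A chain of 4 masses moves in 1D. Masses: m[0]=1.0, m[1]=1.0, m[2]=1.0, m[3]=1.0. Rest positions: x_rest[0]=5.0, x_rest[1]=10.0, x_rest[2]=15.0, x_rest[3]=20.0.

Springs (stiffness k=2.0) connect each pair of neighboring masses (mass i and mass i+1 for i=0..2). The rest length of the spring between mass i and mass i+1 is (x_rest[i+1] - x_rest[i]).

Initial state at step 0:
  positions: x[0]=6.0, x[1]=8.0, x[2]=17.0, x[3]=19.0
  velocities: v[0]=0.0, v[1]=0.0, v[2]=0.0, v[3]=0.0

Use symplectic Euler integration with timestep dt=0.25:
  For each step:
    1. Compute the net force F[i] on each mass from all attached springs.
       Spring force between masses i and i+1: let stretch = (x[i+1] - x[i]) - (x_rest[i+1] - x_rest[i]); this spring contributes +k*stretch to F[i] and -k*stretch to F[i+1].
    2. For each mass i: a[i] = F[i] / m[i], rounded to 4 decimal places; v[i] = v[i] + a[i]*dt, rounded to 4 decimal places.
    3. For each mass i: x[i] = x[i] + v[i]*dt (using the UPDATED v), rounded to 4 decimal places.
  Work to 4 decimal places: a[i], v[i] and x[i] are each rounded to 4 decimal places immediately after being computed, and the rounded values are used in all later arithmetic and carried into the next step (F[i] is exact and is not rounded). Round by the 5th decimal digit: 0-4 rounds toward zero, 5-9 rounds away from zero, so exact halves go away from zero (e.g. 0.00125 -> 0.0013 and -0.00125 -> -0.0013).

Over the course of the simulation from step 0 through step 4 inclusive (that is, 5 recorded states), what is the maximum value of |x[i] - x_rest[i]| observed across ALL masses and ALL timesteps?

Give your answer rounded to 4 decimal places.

Answer: 2.1778

Derivation:
Step 0: x=[6.0000 8.0000 17.0000 19.0000] v=[0.0000 0.0000 0.0000 0.0000]
Step 1: x=[5.6250 8.8750 16.1250 19.3750] v=[-1.5000 3.5000 -3.5000 1.5000]
Step 2: x=[5.0313 10.2500 14.7500 19.9688] v=[-2.3750 5.5000 -5.5000 2.3750]
Step 3: x=[4.4649 11.5352 13.4649 20.5352] v=[-2.2657 5.1407 -5.1406 2.2656]
Step 4: x=[4.1573 12.1778 12.8223 20.8428] v=[-1.2306 2.5704 -2.5703 1.2305]
Max displacement = 2.1778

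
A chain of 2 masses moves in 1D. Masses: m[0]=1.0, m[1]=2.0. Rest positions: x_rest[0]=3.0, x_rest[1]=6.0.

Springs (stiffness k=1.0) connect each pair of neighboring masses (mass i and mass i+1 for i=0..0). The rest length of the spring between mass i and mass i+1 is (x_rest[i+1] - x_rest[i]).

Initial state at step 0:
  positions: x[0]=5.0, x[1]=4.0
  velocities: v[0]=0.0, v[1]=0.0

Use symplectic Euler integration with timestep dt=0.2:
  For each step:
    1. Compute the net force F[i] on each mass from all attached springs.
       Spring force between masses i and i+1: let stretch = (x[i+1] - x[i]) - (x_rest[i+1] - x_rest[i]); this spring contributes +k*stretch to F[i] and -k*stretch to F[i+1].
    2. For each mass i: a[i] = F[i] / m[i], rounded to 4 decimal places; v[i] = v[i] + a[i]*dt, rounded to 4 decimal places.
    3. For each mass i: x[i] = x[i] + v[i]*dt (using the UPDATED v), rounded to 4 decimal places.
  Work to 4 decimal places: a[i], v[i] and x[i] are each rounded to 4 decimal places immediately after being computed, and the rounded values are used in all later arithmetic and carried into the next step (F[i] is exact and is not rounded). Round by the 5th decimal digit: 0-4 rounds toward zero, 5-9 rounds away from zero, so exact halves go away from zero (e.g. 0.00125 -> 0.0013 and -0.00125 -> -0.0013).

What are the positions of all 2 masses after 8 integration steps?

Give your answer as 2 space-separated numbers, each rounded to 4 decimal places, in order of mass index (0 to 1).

Step 0: x=[5.0000 4.0000] v=[0.0000 0.0000]
Step 1: x=[4.8400 4.0800] v=[-0.8000 0.4000]
Step 2: x=[4.5296 4.2352] v=[-1.5520 0.7760]
Step 3: x=[4.0874 4.4563] v=[-2.2109 1.1054]
Step 4: x=[3.5400 4.7300] v=[-2.7371 1.3685]
Step 5: x=[2.9202 5.0399] v=[-3.0991 1.5495]
Step 6: x=[2.2652 5.3674] v=[-3.2752 1.6375]
Step 7: x=[1.6142 5.6929] v=[-3.2548 1.6273]
Step 8: x=[1.0064 5.9968] v=[-3.0391 1.5194]

Answer: 1.0064 5.9968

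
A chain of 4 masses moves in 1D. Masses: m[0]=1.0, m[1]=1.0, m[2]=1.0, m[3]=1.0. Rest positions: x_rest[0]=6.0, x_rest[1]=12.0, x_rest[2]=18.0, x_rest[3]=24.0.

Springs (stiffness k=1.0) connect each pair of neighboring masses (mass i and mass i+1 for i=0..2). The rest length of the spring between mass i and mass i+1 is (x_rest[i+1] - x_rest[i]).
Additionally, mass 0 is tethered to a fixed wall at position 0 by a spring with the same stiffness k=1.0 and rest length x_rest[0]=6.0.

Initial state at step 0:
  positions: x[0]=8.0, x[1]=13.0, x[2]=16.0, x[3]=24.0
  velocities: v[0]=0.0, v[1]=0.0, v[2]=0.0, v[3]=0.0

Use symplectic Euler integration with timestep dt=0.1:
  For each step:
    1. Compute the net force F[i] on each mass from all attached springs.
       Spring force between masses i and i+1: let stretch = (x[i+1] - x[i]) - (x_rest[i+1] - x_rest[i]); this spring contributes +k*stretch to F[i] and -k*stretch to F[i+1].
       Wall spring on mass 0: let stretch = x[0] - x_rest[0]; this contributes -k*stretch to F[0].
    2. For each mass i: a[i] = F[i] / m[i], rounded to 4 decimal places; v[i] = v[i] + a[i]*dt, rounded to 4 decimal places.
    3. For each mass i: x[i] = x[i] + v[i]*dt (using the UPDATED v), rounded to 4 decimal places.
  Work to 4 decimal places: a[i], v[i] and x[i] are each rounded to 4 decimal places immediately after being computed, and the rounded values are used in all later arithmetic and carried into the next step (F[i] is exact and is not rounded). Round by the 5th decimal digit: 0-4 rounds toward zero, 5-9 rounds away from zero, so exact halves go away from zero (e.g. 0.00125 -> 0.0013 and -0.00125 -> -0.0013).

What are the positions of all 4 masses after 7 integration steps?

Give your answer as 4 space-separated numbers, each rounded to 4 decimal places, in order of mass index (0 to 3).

Answer: 7.2100 12.5111 17.2321 23.5239

Derivation:
Step 0: x=[8.0000 13.0000 16.0000 24.0000] v=[0.0000 0.0000 0.0000 0.0000]
Step 1: x=[7.9700 12.9800 16.0500 23.9800] v=[-0.3000 -0.2000 0.5000 -0.2000]
Step 2: x=[7.9104 12.9406 16.1486 23.9407] v=[-0.5960 -0.3940 0.9860 -0.3930]
Step 3: x=[7.8220 12.8830 16.2930 23.8835] v=[-0.8840 -0.5762 1.4444 -0.5722]
Step 4: x=[7.7060 12.8089 16.4793 23.8104] v=[-1.1601 -0.7413 1.8625 -0.7313]
Step 5: x=[7.5640 12.7204 16.7022 23.7240] v=[-1.4204 -0.8846 2.2286 -0.8644]
Step 6: x=[7.3979 12.6202 16.9555 23.6273] v=[-1.6612 -1.0021 2.5326 -0.9666]
Step 7: x=[7.2100 12.5111 17.2321 23.5239] v=[-1.8788 -1.0908 2.7663 -1.0338]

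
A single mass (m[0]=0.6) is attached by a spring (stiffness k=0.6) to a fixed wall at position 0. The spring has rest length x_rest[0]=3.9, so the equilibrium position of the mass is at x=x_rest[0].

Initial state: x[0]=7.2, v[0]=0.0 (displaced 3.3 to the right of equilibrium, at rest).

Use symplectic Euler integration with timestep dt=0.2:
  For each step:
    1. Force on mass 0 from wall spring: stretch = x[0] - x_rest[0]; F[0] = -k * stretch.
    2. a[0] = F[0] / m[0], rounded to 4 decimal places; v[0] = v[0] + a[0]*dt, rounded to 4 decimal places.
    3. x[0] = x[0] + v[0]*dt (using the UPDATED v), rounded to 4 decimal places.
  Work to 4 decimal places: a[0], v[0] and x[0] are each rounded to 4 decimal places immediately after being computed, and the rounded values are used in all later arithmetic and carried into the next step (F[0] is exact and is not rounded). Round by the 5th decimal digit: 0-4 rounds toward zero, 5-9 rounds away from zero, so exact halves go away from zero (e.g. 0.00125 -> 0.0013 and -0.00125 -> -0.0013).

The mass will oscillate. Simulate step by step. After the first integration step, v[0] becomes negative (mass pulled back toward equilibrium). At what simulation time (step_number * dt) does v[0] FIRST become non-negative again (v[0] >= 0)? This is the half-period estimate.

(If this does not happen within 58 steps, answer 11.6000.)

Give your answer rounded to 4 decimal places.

Answer: 3.2000

Derivation:
Step 0: x=[7.2000] v=[0.0000]
Step 1: x=[7.0680] v=[-0.6600]
Step 2: x=[6.8093] v=[-1.2936]
Step 3: x=[6.4342] v=[-1.8755]
Step 4: x=[5.9577] v=[-2.3823]
Step 5: x=[5.3989] v=[-2.7938]
Step 6: x=[4.7802] v=[-3.0936]
Step 7: x=[4.1263] v=[-3.2696]
Step 8: x=[3.4633] v=[-3.3149]
Step 9: x=[2.8178] v=[-3.2276]
Step 10: x=[2.2156] v=[-3.0112]
Step 11: x=[1.6807] v=[-2.6743]
Step 12: x=[1.2346] v=[-2.2304]
Step 13: x=[0.8951] v=[-1.6973]
Step 14: x=[0.6758] v=[-1.0963]
Step 15: x=[0.5855] v=[-0.4515]
Step 16: x=[0.6278] v=[0.2114]
First v>=0 after going negative at step 16, time=3.2000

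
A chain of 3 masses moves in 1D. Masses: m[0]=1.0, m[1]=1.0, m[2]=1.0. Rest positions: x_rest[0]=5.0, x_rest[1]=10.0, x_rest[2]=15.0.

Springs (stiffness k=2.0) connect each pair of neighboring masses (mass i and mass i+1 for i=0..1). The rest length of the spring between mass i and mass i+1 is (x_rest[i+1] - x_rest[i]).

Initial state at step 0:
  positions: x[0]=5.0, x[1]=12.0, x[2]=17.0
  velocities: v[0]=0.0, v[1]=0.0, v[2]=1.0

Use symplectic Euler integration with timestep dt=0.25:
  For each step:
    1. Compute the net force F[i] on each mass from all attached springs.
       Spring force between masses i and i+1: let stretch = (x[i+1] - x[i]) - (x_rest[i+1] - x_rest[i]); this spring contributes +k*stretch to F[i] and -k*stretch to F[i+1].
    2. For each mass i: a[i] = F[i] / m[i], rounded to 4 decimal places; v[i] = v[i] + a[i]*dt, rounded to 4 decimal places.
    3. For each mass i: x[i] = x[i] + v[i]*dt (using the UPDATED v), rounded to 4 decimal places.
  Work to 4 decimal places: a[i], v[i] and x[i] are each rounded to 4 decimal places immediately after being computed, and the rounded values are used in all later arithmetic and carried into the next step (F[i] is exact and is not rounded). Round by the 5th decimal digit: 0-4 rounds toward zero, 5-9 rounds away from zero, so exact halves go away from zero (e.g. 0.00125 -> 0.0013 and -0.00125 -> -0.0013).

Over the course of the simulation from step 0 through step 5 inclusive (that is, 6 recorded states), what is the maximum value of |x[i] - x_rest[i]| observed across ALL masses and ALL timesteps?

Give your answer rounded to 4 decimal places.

Step 0: x=[5.0000 12.0000 17.0000] v=[0.0000 0.0000 1.0000]
Step 1: x=[5.2500 11.7500 17.2500] v=[1.0000 -1.0000 1.0000]
Step 2: x=[5.6875 11.3750 17.4375] v=[1.7500 -1.5000 0.7500]
Step 3: x=[6.2110 11.0469 17.4922] v=[2.0938 -1.3125 0.2188]
Step 4: x=[6.7140 10.9200 17.3662] v=[2.0118 -0.5078 -0.5039]
Step 5: x=[7.1177 11.0731 17.0595] v=[1.6148 0.6123 -1.2270]
Max displacement = 2.4922

Answer: 2.4922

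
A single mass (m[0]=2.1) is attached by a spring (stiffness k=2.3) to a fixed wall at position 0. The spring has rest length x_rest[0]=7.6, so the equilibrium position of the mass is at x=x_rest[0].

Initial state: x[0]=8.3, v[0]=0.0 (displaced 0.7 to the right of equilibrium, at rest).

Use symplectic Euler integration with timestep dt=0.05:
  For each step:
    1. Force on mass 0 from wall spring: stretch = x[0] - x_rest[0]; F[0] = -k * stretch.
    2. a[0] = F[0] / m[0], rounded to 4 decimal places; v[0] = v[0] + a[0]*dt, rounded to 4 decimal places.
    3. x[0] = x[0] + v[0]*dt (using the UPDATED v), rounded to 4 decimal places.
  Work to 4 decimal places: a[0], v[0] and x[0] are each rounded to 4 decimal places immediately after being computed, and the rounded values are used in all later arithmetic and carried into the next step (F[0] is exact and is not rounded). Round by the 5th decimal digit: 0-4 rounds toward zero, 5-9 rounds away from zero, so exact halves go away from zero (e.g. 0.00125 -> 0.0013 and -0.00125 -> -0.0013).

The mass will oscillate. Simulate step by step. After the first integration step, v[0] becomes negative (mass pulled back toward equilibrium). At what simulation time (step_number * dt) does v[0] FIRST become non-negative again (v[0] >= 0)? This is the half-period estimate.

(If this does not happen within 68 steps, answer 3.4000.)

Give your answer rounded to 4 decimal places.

Step 0: x=[8.3000] v=[0.0000]
Step 1: x=[8.2981] v=[-0.0383]
Step 2: x=[8.2943] v=[-0.0765]
Step 3: x=[8.2886] v=[-0.1145]
Step 4: x=[8.2810] v=[-0.1522]
Step 5: x=[8.2715] v=[-0.1895]
Step 6: x=[8.2602] v=[-0.2263]
Step 7: x=[8.2471] v=[-0.2625]
Step 8: x=[8.2322] v=[-0.2979]
Step 9: x=[8.2156] v=[-0.3325]
Step 10: x=[8.1973] v=[-0.3662]
Step 11: x=[8.1774] v=[-0.3989]
Step 12: x=[8.1559] v=[-0.4305]
Step 13: x=[8.1329] v=[-0.4609]
Step 14: x=[8.1084] v=[-0.4901]
Step 15: x=[8.0825] v=[-0.5179]
Step 16: x=[8.0553] v=[-0.5443]
Step 17: x=[8.0268] v=[-0.5692]
Step 18: x=[7.9972] v=[-0.5926]
Step 19: x=[7.9665] v=[-0.6144]
Step 20: x=[7.9348] v=[-0.6345]
Step 21: x=[7.9022] v=[-0.6528]
Step 22: x=[7.8687] v=[-0.6694]
Step 23: x=[7.8345] v=[-0.6841]
Step 24: x=[7.7997] v=[-0.6969]
Step 25: x=[7.7643] v=[-0.7078]
Step 26: x=[7.7285] v=[-0.7168]
Step 27: x=[7.6923] v=[-0.7238]
Step 28: x=[7.6559] v=[-0.7289]
Step 29: x=[7.6193] v=[-0.7320]
Step 30: x=[7.5826] v=[-0.7331]
Step 31: x=[7.5460] v=[-0.7321]
Step 32: x=[7.5095] v=[-0.7291]
Step 33: x=[7.4733] v=[-0.7241]
Step 34: x=[7.4374] v=[-0.7172]
Step 35: x=[7.4020] v=[-0.7083]
Step 36: x=[7.3671] v=[-0.6975]
Step 37: x=[7.3329] v=[-0.6847]
Step 38: x=[7.2994] v=[-0.6701]
Step 39: x=[7.2667] v=[-0.6536]
Step 40: x=[7.2349] v=[-0.6354]
Step 41: x=[7.2041] v=[-0.6154]
Step 42: x=[7.1744] v=[-0.5937]
Step 43: x=[7.1459] v=[-0.5704]
Step 44: x=[7.1186] v=[-0.5455]
Step 45: x=[7.0926] v=[-0.5191]
Step 46: x=[7.0680] v=[-0.4913]
Step 47: x=[7.0449] v=[-0.4622]
Step 48: x=[7.0233] v=[-0.4318]
Step 49: x=[7.0033] v=[-0.4002]
Step 50: x=[6.9849] v=[-0.3675]
Step 51: x=[6.9682] v=[-0.3338]
Step 52: x=[6.9532] v=[-0.2992]
Step 53: x=[6.9400] v=[-0.2638]
Step 54: x=[6.9286] v=[-0.2277]
Step 55: x=[6.9191] v=[-0.1909]
Step 56: x=[6.9114] v=[-0.1536]
Step 57: x=[6.9056] v=[-0.1159]
Step 58: x=[6.9017] v=[-0.0779]
Step 59: x=[6.8997] v=[-0.0397]
Step 60: x=[6.8996] v=[-0.0014]
Step 61: x=[6.9015] v=[0.0370]
First v>=0 after going negative at step 61, time=3.0500

Answer: 3.0500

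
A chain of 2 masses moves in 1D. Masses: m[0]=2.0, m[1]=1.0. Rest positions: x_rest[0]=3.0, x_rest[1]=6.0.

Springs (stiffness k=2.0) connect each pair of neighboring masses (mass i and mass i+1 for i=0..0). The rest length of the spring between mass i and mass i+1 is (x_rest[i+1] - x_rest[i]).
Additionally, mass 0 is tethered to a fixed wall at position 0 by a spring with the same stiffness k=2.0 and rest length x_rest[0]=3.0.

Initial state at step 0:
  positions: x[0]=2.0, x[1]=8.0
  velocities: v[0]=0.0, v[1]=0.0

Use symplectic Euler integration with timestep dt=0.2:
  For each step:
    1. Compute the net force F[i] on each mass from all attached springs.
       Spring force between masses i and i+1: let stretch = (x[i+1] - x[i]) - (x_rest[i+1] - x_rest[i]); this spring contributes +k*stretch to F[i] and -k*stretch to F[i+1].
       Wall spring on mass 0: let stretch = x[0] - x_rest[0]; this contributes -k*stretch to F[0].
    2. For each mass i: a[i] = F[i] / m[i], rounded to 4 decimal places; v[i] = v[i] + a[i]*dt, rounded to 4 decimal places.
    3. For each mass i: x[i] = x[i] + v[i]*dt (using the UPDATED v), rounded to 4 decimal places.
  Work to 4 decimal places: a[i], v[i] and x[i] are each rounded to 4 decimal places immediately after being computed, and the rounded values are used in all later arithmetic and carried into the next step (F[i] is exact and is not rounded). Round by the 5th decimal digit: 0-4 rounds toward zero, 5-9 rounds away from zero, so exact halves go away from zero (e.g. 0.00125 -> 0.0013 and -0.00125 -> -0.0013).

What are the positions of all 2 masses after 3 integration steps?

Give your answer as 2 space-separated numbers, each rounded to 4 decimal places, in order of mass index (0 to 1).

Answer: 2.8511 6.7156

Derivation:
Step 0: x=[2.0000 8.0000] v=[0.0000 0.0000]
Step 1: x=[2.1600 7.7600] v=[0.8000 -1.2000]
Step 2: x=[2.4576 7.3120] v=[1.4880 -2.2400]
Step 3: x=[2.8511 6.7156] v=[1.9674 -2.9818]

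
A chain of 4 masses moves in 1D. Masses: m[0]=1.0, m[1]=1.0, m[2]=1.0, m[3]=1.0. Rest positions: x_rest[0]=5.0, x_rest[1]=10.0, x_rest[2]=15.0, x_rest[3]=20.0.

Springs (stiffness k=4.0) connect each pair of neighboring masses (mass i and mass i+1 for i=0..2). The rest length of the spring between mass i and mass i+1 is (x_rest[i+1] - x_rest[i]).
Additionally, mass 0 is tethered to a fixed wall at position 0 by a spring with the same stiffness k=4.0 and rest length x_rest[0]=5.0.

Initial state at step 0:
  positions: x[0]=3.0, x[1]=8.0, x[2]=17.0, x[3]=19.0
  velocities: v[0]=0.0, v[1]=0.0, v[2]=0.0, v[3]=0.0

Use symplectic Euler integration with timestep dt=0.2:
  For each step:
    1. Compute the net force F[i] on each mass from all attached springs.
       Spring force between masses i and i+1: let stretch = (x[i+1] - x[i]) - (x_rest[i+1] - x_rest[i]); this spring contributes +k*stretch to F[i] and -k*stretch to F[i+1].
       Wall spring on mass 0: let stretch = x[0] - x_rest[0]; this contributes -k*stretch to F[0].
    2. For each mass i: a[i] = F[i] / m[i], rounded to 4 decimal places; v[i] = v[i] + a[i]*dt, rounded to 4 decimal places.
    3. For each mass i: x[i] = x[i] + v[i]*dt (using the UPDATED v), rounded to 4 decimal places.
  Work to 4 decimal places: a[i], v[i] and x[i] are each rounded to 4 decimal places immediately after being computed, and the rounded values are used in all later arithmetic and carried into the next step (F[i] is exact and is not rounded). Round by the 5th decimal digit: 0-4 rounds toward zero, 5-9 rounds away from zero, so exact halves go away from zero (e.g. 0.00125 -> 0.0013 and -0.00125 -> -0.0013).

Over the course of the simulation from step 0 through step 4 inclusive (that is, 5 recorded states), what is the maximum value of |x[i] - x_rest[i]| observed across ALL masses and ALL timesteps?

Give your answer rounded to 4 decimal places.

Step 0: x=[3.0000 8.0000 17.0000 19.0000] v=[0.0000 0.0000 0.0000 0.0000]
Step 1: x=[3.3200 8.6400 15.8800 19.4800] v=[1.6000 3.2000 -5.6000 2.4000]
Step 2: x=[3.9600 9.5872 14.1776 20.1840] v=[3.2000 4.7360 -8.5120 3.5200]
Step 3: x=[4.8668 10.3685 12.7018 20.7270] v=[4.5338 3.9066 -7.3792 2.7149]
Step 4: x=[5.8751 10.6429 12.1367 20.7859] v=[5.0417 1.3719 -2.8257 0.2947]
Max displacement = 2.8633

Answer: 2.8633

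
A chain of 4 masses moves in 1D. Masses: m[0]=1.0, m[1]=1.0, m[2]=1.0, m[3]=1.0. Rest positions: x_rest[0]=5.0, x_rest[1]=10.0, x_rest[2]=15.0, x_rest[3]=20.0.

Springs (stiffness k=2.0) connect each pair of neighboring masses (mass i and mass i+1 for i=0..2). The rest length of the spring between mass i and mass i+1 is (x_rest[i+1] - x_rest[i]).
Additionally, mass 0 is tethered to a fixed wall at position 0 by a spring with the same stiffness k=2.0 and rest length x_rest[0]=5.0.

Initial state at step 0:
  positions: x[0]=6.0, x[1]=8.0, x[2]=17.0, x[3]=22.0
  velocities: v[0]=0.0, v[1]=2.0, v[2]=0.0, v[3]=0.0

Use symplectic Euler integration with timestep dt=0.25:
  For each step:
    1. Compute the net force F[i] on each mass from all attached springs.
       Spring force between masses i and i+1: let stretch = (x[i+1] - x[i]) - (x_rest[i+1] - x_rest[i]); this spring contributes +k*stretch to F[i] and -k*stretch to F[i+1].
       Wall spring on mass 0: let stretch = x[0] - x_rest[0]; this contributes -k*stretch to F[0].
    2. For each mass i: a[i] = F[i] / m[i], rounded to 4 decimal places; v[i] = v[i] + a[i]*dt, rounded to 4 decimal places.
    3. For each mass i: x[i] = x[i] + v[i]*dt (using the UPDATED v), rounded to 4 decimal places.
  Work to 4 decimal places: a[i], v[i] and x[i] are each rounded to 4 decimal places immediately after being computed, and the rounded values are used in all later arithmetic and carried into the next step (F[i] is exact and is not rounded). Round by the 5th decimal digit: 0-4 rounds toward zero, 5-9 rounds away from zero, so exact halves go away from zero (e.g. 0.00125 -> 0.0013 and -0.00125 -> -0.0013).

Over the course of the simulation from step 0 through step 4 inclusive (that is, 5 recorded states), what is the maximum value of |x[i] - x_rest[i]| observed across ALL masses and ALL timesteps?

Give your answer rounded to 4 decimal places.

Answer: 3.5547

Derivation:
Step 0: x=[6.0000 8.0000 17.0000 22.0000] v=[0.0000 2.0000 0.0000 0.0000]
Step 1: x=[5.5000 9.3750 16.5000 22.0000] v=[-2.0000 5.5000 -2.0000 0.0000]
Step 2: x=[4.7969 11.1563 15.7969 21.9375] v=[-2.8125 7.1250 -2.8125 -0.2500]
Step 3: x=[4.2891 12.7227 15.2813 21.7324] v=[-2.0313 6.2656 -2.0625 -0.8203]
Step 4: x=[4.2994 13.5547 15.2522 21.3459] v=[0.0410 3.3281 -0.1163 -1.5459]
Max displacement = 3.5547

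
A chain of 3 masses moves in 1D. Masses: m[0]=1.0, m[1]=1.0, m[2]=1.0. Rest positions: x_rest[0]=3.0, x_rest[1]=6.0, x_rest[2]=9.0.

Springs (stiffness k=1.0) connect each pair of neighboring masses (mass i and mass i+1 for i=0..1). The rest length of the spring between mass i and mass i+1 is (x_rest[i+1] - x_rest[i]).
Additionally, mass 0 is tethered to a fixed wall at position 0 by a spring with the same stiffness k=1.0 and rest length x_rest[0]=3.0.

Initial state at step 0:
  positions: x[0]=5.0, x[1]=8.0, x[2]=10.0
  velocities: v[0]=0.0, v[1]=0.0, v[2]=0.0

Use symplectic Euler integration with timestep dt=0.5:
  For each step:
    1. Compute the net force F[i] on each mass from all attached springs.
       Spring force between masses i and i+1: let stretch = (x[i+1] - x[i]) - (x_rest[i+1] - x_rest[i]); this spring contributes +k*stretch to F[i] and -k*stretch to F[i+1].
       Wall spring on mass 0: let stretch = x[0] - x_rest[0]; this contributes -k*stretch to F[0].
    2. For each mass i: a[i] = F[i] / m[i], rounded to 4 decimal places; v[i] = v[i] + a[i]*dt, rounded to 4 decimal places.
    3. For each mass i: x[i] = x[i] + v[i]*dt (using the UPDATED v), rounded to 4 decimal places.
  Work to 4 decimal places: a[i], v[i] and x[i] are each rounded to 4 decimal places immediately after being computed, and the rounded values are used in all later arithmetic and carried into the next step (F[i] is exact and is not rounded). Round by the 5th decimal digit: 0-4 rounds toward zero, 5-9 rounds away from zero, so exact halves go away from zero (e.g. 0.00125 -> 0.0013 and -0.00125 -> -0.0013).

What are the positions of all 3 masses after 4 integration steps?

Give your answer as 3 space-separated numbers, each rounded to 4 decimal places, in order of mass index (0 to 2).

Answer: 2.3008 6.3281 10.9376

Derivation:
Step 0: x=[5.0000 8.0000 10.0000] v=[0.0000 0.0000 0.0000]
Step 1: x=[4.5000 7.7500 10.2500] v=[-1.0000 -0.5000 0.5000]
Step 2: x=[3.6875 7.3125 10.6250] v=[-1.6250 -0.8750 0.7500]
Step 3: x=[2.8594 6.7969 10.9219] v=[-1.6563 -1.0313 0.5938]
Step 4: x=[2.3008 6.3281 10.9376] v=[-1.1173 -0.9376 0.0313]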